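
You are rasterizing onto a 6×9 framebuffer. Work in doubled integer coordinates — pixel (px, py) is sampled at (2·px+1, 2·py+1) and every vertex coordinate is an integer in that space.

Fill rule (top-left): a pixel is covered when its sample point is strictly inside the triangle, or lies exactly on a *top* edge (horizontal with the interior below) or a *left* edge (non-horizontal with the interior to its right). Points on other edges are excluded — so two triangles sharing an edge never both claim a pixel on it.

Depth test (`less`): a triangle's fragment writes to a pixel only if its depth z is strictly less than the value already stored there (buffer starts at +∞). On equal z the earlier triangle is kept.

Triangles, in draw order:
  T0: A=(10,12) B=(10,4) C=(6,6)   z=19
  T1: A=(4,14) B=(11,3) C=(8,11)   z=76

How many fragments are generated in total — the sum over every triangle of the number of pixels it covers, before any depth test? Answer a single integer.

T0:
  2·area = 32  (B↔C swapped to make it positive)
  edge (10, 12)→(6, 6): d=(-4,-6) top-left  bias=+0
  edge (6, 6)→(10, 4): d=(4,-2) top-left  bias=+0
  edge (10, 4)→(10, 12): d=(0,8) right/bottom  bias=-1
    (4,2)@(9, 5): e=[22,2,8] → #
    (5,2)@(11, 5): e=[34,6,-8] → ·
    (3,3)@(7, 7): e=[2,6,24] → #
    (5,3)@(11, 7): e=[26,14,-8] → ·
    (3,4)@(7, 9): e=[-6,14,24] → ·
    (4,4)@(9, 9): e=[6,18,8] → #
    (5,4)@(11, 9): e=[18,22,-8] → ·
    (4,5)@(9, 11): e=[-2,26,8] → ·
  covered (4 px):
    · · · · · ·
    · · · · · ·
    · · · · # ·
    · · · # # ·
    · · · · # ·
    · · · · · ·
    · · · · · ·
    · · · · · ·
    · · · · · ·
T1:
  2·area = 23
  edge (4, 14)→(11, 3): d=(7,-11) top-left  bias=+0
  edge (11, 3)→(8, 11): d=(-3,8) right/bottom  bias=-1
  edge (8, 11)→(4, 14): d=(-4,3) right/bottom  bias=-1
    (5,1)@(11, 3): e=[0,0,23] → ·  [on edge]
    (4,3)@(9, 7): e=[6,4,13] → #
    (5,3)@(11, 7): e=[28,-12,7] → ·
    (4,4)@(9, 9): e=[20,-2,5] → ·
    (3,5)@(7, 11): e=[12,8,3] → #
    (4,5)@(9, 11): e=[34,-8,-3] → ·
    (2,6)@(5, 13): e=[4,18,1] → #
    (3,6)@(7, 13): e=[26,2,-5] → ·
    (2,7)@(5, 15): e=[18,12,-7] → ·
  covered (3 px):
    · · · · · ·
    · · · · · ·
    · · · · · ·
    · · · · # ·
    · · · · · ·
    · · · # · ·
    · · # · · ·
    · · · · · ·
    · · · · · ·

Answer: 7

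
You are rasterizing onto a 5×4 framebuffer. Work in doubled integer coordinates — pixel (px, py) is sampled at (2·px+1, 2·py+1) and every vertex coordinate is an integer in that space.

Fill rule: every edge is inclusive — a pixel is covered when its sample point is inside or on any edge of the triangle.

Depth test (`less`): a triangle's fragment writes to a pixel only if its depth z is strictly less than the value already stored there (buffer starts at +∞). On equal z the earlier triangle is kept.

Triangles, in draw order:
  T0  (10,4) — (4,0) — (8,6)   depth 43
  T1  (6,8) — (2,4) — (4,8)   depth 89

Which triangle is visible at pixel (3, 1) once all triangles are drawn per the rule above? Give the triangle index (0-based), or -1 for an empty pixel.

T0:
  2·area = 20  (B↔C swapped to make it positive)
  edge (10, 4)→(8, 6): d=(-2,2) inclusive
  edge (8, 6)→(4, 0): d=(-4,-6) inclusive
  edge (4, 0)→(10, 4): d=(6,4) inclusive
    (2,0)@(5, 1): e=[16,2,2] → █
    (3,0)@(7, 1): e=[12,14,-6] → ·
    (2,1)@(5, 3): e=[12,-6,14] → ·
    (3,1)@(7, 3): e=[8,6,6] → █
    (4,1)@(9, 3): e=[4,18,-2] → ·
    (3,2)@(7, 5): e=[4,-2,18] → ·
    (4,2)@(9, 5): e=[0,10,10] → █  [on edge]
    (3,3)@(7, 7): e=[0,-10,30] → ·  [on edge]
    (4,3)@(9, 7): e=[-4,2,22] → ·
  covered (3 px):
    · · █ · ·
    · · · █ ·
    · · · · █
    · · · · ·
T1:
  2·area = 8  (B↔C swapped to make it positive)
  edge (6, 8)→(4, 8): d=(-2,0) inclusive
  edge (4, 8)→(2, 4): d=(-2,-4) inclusive
  edge (2, 4)→(6, 8): d=(4,4) inclusive
    (0,1)@(1, 3): e=[10,-2,0] → ·  [on edge]
    (1,2)@(3, 5): e=[6,2,0] → █  [on edge]
    (2,2)@(5, 5): e=[6,10,-8] → ·
    (1,3)@(3, 7): e=[2,-2,8] → ·
    (2,3)@(5, 7): e=[2,6,0] → █  [on edge]
    (3,3)@(7, 7): e=[2,14,-8] → ·
  covered (2 px):
    · · · · ·
    · · · · ·
    · █ · · ·
    · · █ · ·

Z-buffer (winner per pixel, '.' = empty):
  . . 0 . .
  . . . 0 .
  . 1 . . 0
  . . 1 . .

Result: 0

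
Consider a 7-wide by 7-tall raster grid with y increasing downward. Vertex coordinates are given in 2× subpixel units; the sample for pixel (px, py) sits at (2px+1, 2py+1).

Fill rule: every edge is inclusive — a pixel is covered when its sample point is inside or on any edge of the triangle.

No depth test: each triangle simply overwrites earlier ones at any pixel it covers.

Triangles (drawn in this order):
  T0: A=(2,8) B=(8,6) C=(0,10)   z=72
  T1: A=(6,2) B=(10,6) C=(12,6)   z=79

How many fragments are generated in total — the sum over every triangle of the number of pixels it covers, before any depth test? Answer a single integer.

T0:
  2·area = 8
  edge (2, 8)→(8, 6): d=(6,-2) inclusive
  edge (8, 6)→(0, 10): d=(-8,4) inclusive
  edge (0, 10)→(2, 8): d=(2,-2) inclusive
    (4,0)@(9, 1): e=[-28,36,0] → .  [on edge]
    (3,1)@(7, 3): e=[-20,28,0] → .  [on edge]
    (2,2)@(5, 5): e=[-12,20,0] → .  [on edge]
    (5,2)@(11, 5): e=[0,-4,12] → .  [on edge]
    (1,3)@(3, 7): e=[-4,12,0] → .  [on edge]
    (2,3)@(5, 7): e=[0,4,4] → X  [on edge]
    (3,3)@(7, 7): e=[4,-4,8] → .
    (0,4)@(1, 9): e=[4,4,0] → X  [on edge]
    (1,4)@(3, 9): e=[8,-4,4] → .
    (2,4)@(5, 9): e=[12,-12,8] → .
    (0,5)@(1, 11): e=[16,-12,4] → .
  covered (2 px):
    . . . . . . .
    . . . . . . .
    . . . . . . .
    . . X . . . .
    X . . . . . .
    . . . . . . .
    . . . . . . .
T1:
  2·area = 8  (B↔C swapped to make it positive)
  edge (6, 2)→(12, 6): d=(6,4) inclusive
  edge (12, 6)→(10, 6): d=(-2,0) inclusive
  edge (10, 6)→(6, 2): d=(-4,-4) inclusive
    (2,0)@(5, 1): e=[-2,10,0] → .  [on edge]
    (3,1)@(7, 3): e=[2,6,0] → X  [on edge]
    (4,1)@(9, 3): e=[-6,6,8] → .
    (3,2)@(7, 5): e=[14,2,-8] → .
    (4,2)@(9, 5): e=[6,2,0] → X  [on edge]
    (5,2)@(11, 5): e=[-2,2,8] → .
    (4,3)@(9, 7): e=[18,-2,-8] → .
    (5,3)@(11, 7): e=[10,-2,0] → .  [on edge]
    (6,4)@(13, 9): e=[14,-6,0] → .  [on edge]
  covered (2 px):
    . . . . . . .
    . . . X . . .
    . . . . X . .
    . . . . . . .
    . . . . . . .
    . . . . . . .
    . . . . . . .

Result: 4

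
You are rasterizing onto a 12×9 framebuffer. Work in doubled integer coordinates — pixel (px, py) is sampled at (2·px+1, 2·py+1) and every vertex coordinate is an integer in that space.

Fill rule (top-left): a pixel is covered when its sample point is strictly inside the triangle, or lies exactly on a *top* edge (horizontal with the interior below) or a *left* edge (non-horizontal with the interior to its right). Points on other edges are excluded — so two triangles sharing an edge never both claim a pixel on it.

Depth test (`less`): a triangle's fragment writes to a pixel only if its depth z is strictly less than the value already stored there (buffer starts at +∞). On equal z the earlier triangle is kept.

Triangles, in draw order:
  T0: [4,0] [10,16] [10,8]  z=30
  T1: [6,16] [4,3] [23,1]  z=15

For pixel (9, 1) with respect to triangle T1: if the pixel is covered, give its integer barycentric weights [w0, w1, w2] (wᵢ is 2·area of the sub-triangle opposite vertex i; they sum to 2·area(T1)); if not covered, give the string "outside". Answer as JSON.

T0:
  2·area = 48  (B↔C swapped to make it positive)
  edge (4, 0)→(10, 8): d=(6,8) right/bottom  bias=-1
  edge (10, 8)→(10, 16): d=(0,8) right/bottom  bias=-1
  edge (10, 16)→(4, 0): d=(-6,-16) top-left  bias=+0
    (3,2)@(7, 5): e=[6,24,18] → █
    (4,2)@(9, 5): e=[-10,8,50] → ·
    (3,3)@(7, 7): e=[18,24,6] → █
    (4,3)@(9, 7): e=[2,8,38] → █
    (5,3)@(11, 7): e=[-14,-8,70] → ·
    (3,4)@(7, 9): e=[30,24,-6] → ·
    (4,4)@(9, 9): e=[14,8,26] → █
    (5,4)@(11, 9): e=[-2,-8,58] → ·
    (4,5)@(9, 11): e=[26,8,14] → █
    (5,5)@(11, 11): e=[10,-8,46] → ·
    (4,6)@(9, 13): e=[38,8,2] → █
    (5,6)@(11, 13): e=[22,-8,34] → ·
  covered (6 px):
    · · · · · · · · · · · ·
    · · · · · · · · · · · ·
    · · · █ · · · · · · · ·
    · · · █ █ · · · · · · ·
    · · · · █ · · · · · · ·
    · · · · █ · · · · · · ·
    · · · · █ · · · · · · ·
    · · · · · · · · · · · ·
    · · · · · · · · · · · ·
T1:
  2·area = 251
  edge (6, 16)→(4, 3): d=(-2,-13) top-left  bias=+0
  edge (4, 3)→(23, 1): d=(19,-2) top-left  bias=+0
  edge (23, 1)→(6, 16): d=(-17,15) right/bottom  bias=-1
    (11,0)@(23, 1): e=[251,0,0] → ·  [on edge]
    (2,1)@(5, 3): e=[13,2,236] → █
    (3,1)@(7, 3): e=[39,6,206] → █
    (4,1)@(9, 3): e=[65,10,176] → █
    (5,1)@(11, 3): e=[91,14,146] → █
    (6,1)@(13, 3): e=[117,18,116] → █
    (7,1)@(15, 3): e=[143,22,86] → █
    (8,1)@(17, 3): e=[169,26,56] → █
    (9,1)@(19, 3): e=[195,30,26] → █
    (10,1)@(21, 3): e=[221,34,-4] → ·
    (2,2)@(5, 5): e=[9,40,202] → █
    (9,2)@(19, 5): e=[191,68,-8] → ·
  covered (32 px):
    · · · · · · · · · · · ·
    · · █ █ █ █ █ █ █ █ · ·
    · · █ █ █ █ █ █ █ · · ·
    · · █ █ █ █ █ █ · · · ·
    · · █ █ █ █ █ · · · · ·
    · · · █ █ █ · · · · · ·
    · · · █ █ · · · · · · ·
    · · · █ · · · · · · · ·
    · · · · · · · · · · · ·

Final: [30,26,195]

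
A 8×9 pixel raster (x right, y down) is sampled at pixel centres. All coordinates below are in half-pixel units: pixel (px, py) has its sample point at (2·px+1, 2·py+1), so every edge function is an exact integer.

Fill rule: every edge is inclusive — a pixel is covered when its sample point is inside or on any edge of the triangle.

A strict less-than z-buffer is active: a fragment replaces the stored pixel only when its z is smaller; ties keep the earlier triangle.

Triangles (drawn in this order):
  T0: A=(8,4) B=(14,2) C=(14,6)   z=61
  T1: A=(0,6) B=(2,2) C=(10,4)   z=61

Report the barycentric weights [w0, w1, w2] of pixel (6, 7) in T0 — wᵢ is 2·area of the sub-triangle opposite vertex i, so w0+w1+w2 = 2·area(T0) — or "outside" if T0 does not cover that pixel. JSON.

T0:
  2·area = 24
  edge (8, 4)→(14, 2): d=(6,-2) inclusive
  edge (14, 2)→(14, 6): d=(0,4) inclusive
  edge (14, 6)→(8, 4): d=(-6,-2) inclusive
    (2,1)@(5, 3): e=[-12,36,0] → .  [on edge]
    (5,1)@(11, 3): e=[0,12,12] → X  [on edge]
    (6,1)@(13, 3): e=[4,4,16] → X
    (7,1)@(15, 3): e=[8,-4,20] → .
    (2,2)@(5, 5): e=[0,36,-12] → .  [on edge]
    (5,2)@(11, 5): e=[12,12,0] → X  [on edge]
    (7,2)@(15, 5): e=[20,-4,8] → .
    (5,3)@(11, 7): e=[24,12,-12] → .
    (6,3)@(13, 7): e=[28,4,-8] → .
  covered (4 px):
    . . . . . . . .
    . . . . . X X .
    . . . . . X X .
    . . . . . . . .
    . . . . . . . .
    . . . . . . . .
    . . . . . . . .
    . . . . . . . .
    . . . . . . . .
T1:
  2·area = 36
  edge (0, 6)→(2, 2): d=(2,-4) inclusive
  edge (2, 2)→(10, 4): d=(8,2) inclusive
  edge (10, 4)→(0, 6): d=(-10,2) inclusive
    (1,1)@(3, 3): e=[6,6,24] → X
    (2,1)@(5, 3): e=[14,2,20] → X
    (3,1)@(7, 3): e=[22,-2,16] → .
    (7,1)@(15, 3): e=[54,-18,0] → .  [on edge]
    (0,2)@(1, 5): e=[2,26,8] → X
    (2,2)@(5, 5): e=[18,18,0] → X  [on edge]
    (3,2)@(7, 5): e=[26,14,-4] → .
    (0,3)@(1, 7): e=[6,42,-12] → .
    (1,3)@(3, 7): e=[14,38,-16] → .
    (2,3)@(5, 7): e=[22,34,-20] → .
  covered (5 px):
    . . . . . . . .
    . X X . . . . .
    X X X . . . . .
    . . . . . . . .
    . . . . . . . .
    . . . . . . . .
    . . . . . . . .
    . . . . . . . .
    . . . . . . . .

Answer: "outside"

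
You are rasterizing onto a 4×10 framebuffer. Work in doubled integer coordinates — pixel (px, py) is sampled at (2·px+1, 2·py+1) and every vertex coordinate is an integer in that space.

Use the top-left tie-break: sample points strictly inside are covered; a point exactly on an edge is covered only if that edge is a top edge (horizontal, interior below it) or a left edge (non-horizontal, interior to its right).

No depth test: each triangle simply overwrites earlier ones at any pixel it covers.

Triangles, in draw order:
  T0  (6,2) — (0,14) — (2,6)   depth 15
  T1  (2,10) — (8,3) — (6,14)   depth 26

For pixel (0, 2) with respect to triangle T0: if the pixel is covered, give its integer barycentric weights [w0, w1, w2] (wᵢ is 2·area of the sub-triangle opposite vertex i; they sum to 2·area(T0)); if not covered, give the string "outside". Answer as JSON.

T0:
  2·area = 24
  edge (6, 2)→(0, 14): d=(-6,12) right/bottom  bias=-1
  edge (0, 14)→(2, 6): d=(2,-8) top-left  bias=+0
  edge (2, 6)→(6, 2): d=(4,-4) top-left  bias=+0
    (3,0)@(7, 1): e=[-6,30,0] → .  [on edge]
    (2,1)@(5, 3): e=[6,18,0] → X  [on edge]
    (3,1)@(7, 3): e=[-18,34,8] → .
    (1,2)@(3, 5): e=[18,6,0] → X  [on edge]
    (2,2)@(5, 5): e=[-6,22,8] → .
    (0,3)@(1, 7): e=[30,-6,0] → .  [on edge]
    (1,3)@(3, 7): e=[6,10,8] → X
    (2,3)@(5, 7): e=[-18,26,16] → .
    (1,4)@(3, 9): e=[-6,14,16] → .
    (0,5)@(1, 11): e=[6,2,16] → X
    (1,5)@(3, 11): e=[-18,18,24] → .
    (0,6)@(1, 13): e=[-6,6,24] → .
  covered (4 px):
    . . . .
    . . X .
    . X . .
    . X . .
    . . . .
    X . . .
    . . . .
    . . . .
    . . . .
    . . . .
T1:
  2·area = 52
  edge (2, 10)→(8, 3): d=(6,-7) top-left  bias=+0
  edge (8, 3)→(6, 14): d=(-2,11) right/bottom  bias=-1
  edge (6, 14)→(2, 10): d=(-4,-4) top-left  bias=+0
    (3,2)@(7, 5): e=[5,7,40] → X
    (2,3)@(5, 7): e=[3,25,24] → X
    (0,4)@(1, 9): e=[-13,65,0] → .  [on edge]
    (1,4)@(3, 9): e=[1,43,8] → X
    (3,4)@(7, 9): e=[29,-1,24] → .
    (1,5)@(3, 11): e=[13,39,0] → X  [on edge]
    (3,5)@(7, 11): e=[41,-5,16] → .
    (1,6)@(3, 13): e=[25,35,-8] → .
    (2,6)@(5, 13): e=[39,13,0] → X  [on edge]
    (3,6)@(7, 13): e=[53,-9,8] → .
    (2,7)@(5, 15): e=[51,9,-8] → .
    (3,7)@(7, 15): e=[65,-13,0] → .  [on edge]
  covered (8 px):
    . . . .
    . . . .
    . . . X
    . . X X
    . X X .
    . X X .
    . . X .
    . . . .
    . . . .
    . . . .

Final: "outside"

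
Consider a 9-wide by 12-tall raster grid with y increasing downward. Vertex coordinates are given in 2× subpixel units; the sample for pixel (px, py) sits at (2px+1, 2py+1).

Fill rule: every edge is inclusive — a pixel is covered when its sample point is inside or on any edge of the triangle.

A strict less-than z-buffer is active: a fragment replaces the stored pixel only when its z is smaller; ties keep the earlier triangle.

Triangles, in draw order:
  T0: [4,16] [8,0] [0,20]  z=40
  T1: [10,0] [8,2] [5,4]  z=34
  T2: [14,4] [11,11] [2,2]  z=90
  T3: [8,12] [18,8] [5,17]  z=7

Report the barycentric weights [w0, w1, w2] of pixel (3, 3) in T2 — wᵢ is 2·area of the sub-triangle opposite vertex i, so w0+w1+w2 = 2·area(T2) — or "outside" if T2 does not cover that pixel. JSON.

T0:
  2·area = 48  (B↔C swapped to make it positive)
  edge (4, 16)→(0, 20): d=(-4,4) inclusive
  edge (0, 20)→(8, 0): d=(8,-20) inclusive
  edge (8, 0)→(4, 16): d=(-4,16) inclusive
    (3,1)@(7, 3): e=[40,4,4] → █
    (4,1)@(9, 3): e=[32,44,-28] → ·
    (8,1)@(17, 3): e=[0,204,-156] → ·  [on edge]
    (3,2)@(7, 5): e=[32,20,-4] → ·
    (7,2)@(15, 5): e=[0,180,-132] → ·  [on edge]
    (6,3)@(13, 7): e=[0,156,-108] → ·  [on edge]
    (2,4)@(5, 9): e=[24,12,12] → █
    (3,4)@(7, 9): e=[16,52,-20] → ·
    (5,4)@(11, 9): e=[0,132,-84] → ·  [on edge]
    (2,5)@(5, 11): e=[16,28,4] → █
    (3,5)@(7, 11): e=[8,68,-28] → ·
    (4,5)@(9, 11): e=[0,108,-60] → ·  [on edge]
    (3,6)@(7, 13): e=[0,84,-36] → ·  [on edge]
    (2,7)@(5, 15): e=[0,60,-12] → ·  [on edge]
    (1,8)@(3, 17): e=[0,36,12] → █  [on edge]
    (0,9)@(1, 19): e=[0,12,36] → █  [on edge]
  covered (7 px):
    · · · · · · · · ·
    · · · █ · · · · ·
    · · · · · · · · ·
    · · · · · · · · ·
    · · █ · · · · · ·
    · · █ · · · · · ·
    · █ · · · · · · ·
    · █ · · · · · · ·
    · █ · · · · · · ·
    █ · · · · · · · ·
    · · · · · · · · ·
    · · · · · · · · ·
T1:
  2·area = 2
  edge (10, 0)→(8, 2): d=(-2,2) inclusive
  edge (8, 2)→(5, 4): d=(-3,2) inclusive
  edge (5, 4)→(10, 0): d=(5,-4) inclusive
    (4,0)@(9, 1): e=[0,1,1] → █  [on edge]
    (5,0)@(11, 1): e=[-4,-3,9] → ·
    (3,1)@(7, 3): e=[0,-1,3] → ·  [on edge]
    (4,1)@(9, 3): e=[-4,-5,11] → ·
    (2,2)@(5, 5): e=[0,-3,5] → ·  [on edge]
    (1,3)@(3, 7): e=[0,-5,7] → ·  [on edge]
    (0,4)@(1, 9): e=[0,-7,9] → ·  [on edge]
  covered (1 px):
    · · · · █ · · · ·
    · · · · · · · · ·
    · · · · · · · · ·
    · · · · · · · · ·
    · · · · · · · · ·
    · · · · · · · · ·
    · · · · · · · · ·
    · · · · · · · · ·
    · · · · · · · · ·
    · · · · · · · · ·
    · · · · · · · · ·
    · · · · · · · · ·
T2:
  2·area = 90
  edge (14, 4)→(11, 11): d=(-3,7) inclusive
  edge (11, 11)→(2, 2): d=(-9,-9) inclusive
  edge (2, 2)→(14, 4): d=(12,2) inclusive
    (0,0)@(1, 1): e=[100,0,-10] → ·  [on edge]
    (1,1)@(3, 3): e=[80,0,10] → █  [on edge]
    (2,1)@(5, 3): e=[66,18,6] → █
    (3,1)@(7, 3): e=[52,36,2] → █
    (4,1)@(9, 3): e=[38,54,-2] → ·
    (1,2)@(3, 5): e=[74,-18,34] → ·
    (2,2)@(5, 5): e=[60,0,30] → █  [on edge]
    (4,2)@(9, 5): e=[32,36,22] → █
    (5,2)@(11, 5): e=[18,54,18] → █
    (6,2)@(13, 5): e=[4,72,14] → █
    (7,2)@(15, 5): e=[-10,90,10] → ·
    (2,3)@(5, 7): e=[54,-18,54] → ·
    (3,3)@(7, 7): e=[40,0,50] → █  [on edge]
    (4,4)@(9, 9): e=[20,0,70] → █  [on edge]
    (5,5)@(11, 11): e=[0,0,90] → █  [on edge]
    (6,6)@(13, 13): e=[-20,0,110] → ·  [on edge]
    (7,7)@(15, 15): e=[-40,0,130] → ·  [on edge]
    (8,8)@(17, 17): e=[-60,0,150] → ·  [on edge]
  covered (14 px):
    · · · · · · · · ·
    · █ █ █ · · · · ·
    · · █ █ █ █ █ · ·
    · · · █ █ █ · · ·
    · · · · █ █ · · ·
    · · · · · █ · · ·
    · · · · · · · · ·
    · · · · · · · · ·
    · · · · · · · · ·
    · · · · · · · · ·
    · · · · · · · · ·
    · · · · · · · · ·
T3:
  2·area = 38
  edge (8, 12)→(18, 8): d=(10,-4) inclusive
  edge (18, 8)→(5, 17): d=(-13,9) inclusive
  edge (5, 17)→(8, 12): d=(3,-5) inclusive
    (5,3)@(11, 7): e=[-38,76,0] → ·  [on edge]
    (5,5)@(11, 11): e=[2,24,12] → █
    (6,5)@(13, 11): e=[10,6,22] → █
    (7,5)@(15, 11): e=[18,-12,32] → ·
    (4,6)@(9, 13): e=[14,16,8] → █
    (5,6)@(11, 13): e=[22,-2,18] → ·
    (6,6)@(13, 13): e=[30,-20,28] → ·
    (3,7)@(7, 15): e=[26,8,4] → █
    (4,7)@(9, 15): e=[34,-10,14] → ·
    (2,8)@(5, 17): e=[38,0,0] → █  [on edge]
    (3,8)@(7, 17): e=[46,-18,10] → ·
    (2,9)@(5, 19): e=[58,-26,6] → ·
  covered (5 px):
    · · · · · · · · ·
    · · · · · · · · ·
    · · · · · · · · ·
    · · · · · · · · ·
    · · · · · · · · ·
    · · · · · █ █ · ·
    · · · · █ · · · ·
    · · · █ · · · · ·
    · · █ · · · · · ·
    · · · · · · · · ·
    · · · · · · · · ·
    · · · · · · · · ·

Answer: [0,50,40]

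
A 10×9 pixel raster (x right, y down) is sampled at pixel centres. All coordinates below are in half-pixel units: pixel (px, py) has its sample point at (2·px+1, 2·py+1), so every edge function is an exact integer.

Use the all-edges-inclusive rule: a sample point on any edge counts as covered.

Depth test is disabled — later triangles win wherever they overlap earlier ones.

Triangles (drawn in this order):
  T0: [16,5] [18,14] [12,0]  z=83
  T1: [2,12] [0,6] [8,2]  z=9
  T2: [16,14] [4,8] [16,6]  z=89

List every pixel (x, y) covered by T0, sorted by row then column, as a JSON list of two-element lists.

T0:
  2·area = 26
  edge (16, 5)→(18, 14): d=(2,9) inclusive
  edge (18, 14)→(12, 0): d=(-6,-14) inclusive
  edge (12, 0)→(16, 5): d=(4,5) inclusive
    (7,2)@(15, 5): e=[9,12,5] → #
    (8,2)@(17, 5): e=[-9,40,-5] → ·
    (7,3)@(15, 7): e=[13,0,13] → #  [on edge]
    (8,3)@(17, 7): e=[-5,28,3] → ·
    (7,4)@(15, 9): e=[17,-12,21] → ·
    (8,5)@(17, 11): e=[3,4,19] → #
    (9,5)@(19, 11): e=[-15,32,9] → ·
    (8,6)@(17, 13): e=[7,-8,27] → ·
  covered (3 px):
    · · · · · · · · · ·
    · · · · · · · · · ·
    · · · · · · · # · ·
    · · · · · · · # · ·
    · · · · · · · · · ·
    · · · · · · · · # ·
    · · · · · · · · · ·
    · · · · · · · · · ·
    · · · · · · · · · ·
T1:
  2·area = 56
  edge (2, 12)→(0, 6): d=(-2,-6) inclusive
  edge (0, 6)→(8, 2): d=(8,-4) inclusive
  edge (8, 2)→(2, 12): d=(-6,10) inclusive
    (3,1)@(7, 3): e=[48,4,4] → #
    (4,1)@(9, 3): e=[60,12,-16] → ·
    (1,2)@(3, 5): e=[20,4,32] → #
    (2,2)@(5, 5): e=[32,12,12] → #
    (3,2)@(7, 5): e=[44,20,-8] → ·
    (0,3)@(1, 7): e=[4,12,40] → #
    (2,3)@(5, 7): e=[28,28,0] → #  [on edge]
    (3,3)@(7, 7): e=[40,36,-20] → ·
    (0,4)@(1, 9): e=[0,28,28] → #  [on edge]
    (2,4)@(5, 9): e=[24,44,-12] → ·
    (0,5)@(1, 11): e=[-4,44,16] → ·
    (1,5)@(3, 11): e=[8,52,-4] → ·
    (1,7)@(3, 15): e=[0,84,-28] → ·  [on edge]
  covered (8 px):
    · · · · · · · · · ·
    · · · # · · · · · ·
    · # # · · · · · · ·
    # # # · · · · · · ·
    # # · · · · · · · ·
    · · · · · · · · · ·
    · · · · · · · · · ·
    · · · · · · · · · ·
    · · · · · · · · · ·
T2:
  2·area = 96
  edge (16, 14)→(4, 8): d=(-12,-6) inclusive
  edge (4, 8)→(16, 6): d=(12,-2) inclusive
  edge (16, 6)→(16, 14): d=(0,8) inclusive
    (5,3)@(11, 7): e=[54,2,40] → #
    (6,3)@(13, 7): e=[66,6,24] → #
    (7,3)@(15, 7): e=[78,10,8] → #
    (8,3)@(17, 7): e=[90,14,-8] → ·
    (3,4)@(7, 9): e=[6,18,72] → #
    (4,4)@(9, 9): e=[18,22,56] → #
    (8,4)@(17, 9): e=[66,38,-8] → ·
    (3,5)@(7, 11): e=[-18,42,72] → ·
    (4,5)@(9, 11): e=[-6,46,56] → ·
    (5,5)@(11, 11): e=[6,50,40] → #
    (8,5)@(17, 11): e=[42,62,-8] → ·
    (5,6)@(11, 13): e=[-18,74,40] → ·
  covered (12 px):
    · · · · · · · · · ·
    · · · · · · · · · ·
    · · · · · · · · · ·
    · · · · · # # # · ·
    · · · # # # # # · ·
    · · · · · # # # · ·
    · · · · · · · # · ·
    · · · · · · · · · ·
    · · · · · · · · · ·

Result: [[7,2],[7,3],[8,5]]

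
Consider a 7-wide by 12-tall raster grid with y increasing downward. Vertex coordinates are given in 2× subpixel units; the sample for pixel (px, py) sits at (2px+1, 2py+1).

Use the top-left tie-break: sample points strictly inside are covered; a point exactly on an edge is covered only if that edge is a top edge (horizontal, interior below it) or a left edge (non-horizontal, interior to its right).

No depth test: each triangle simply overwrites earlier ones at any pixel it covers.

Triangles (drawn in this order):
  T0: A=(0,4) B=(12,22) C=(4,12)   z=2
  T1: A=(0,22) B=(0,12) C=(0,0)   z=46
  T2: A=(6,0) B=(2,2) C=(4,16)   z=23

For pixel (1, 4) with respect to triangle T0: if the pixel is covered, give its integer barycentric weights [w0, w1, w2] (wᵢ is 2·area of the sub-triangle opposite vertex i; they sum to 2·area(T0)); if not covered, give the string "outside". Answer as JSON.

T0:
  2·area = 24
  edge (0, 4)→(12, 22): d=(12,18) right/bottom  bias=-1
  edge (12, 22)→(4, 12): d=(-8,-10) top-left  bias=+0
  edge (4, 12)→(0, 4): d=(-4,-8) top-left  bias=+0
    (1,4)@(3, 9): e=[6,14,4] → #
    (2,4)@(5, 9): e=[-30,34,20] → ·
    (1,5)@(3, 11): e=[30,-2,-4] → ·
    (2,6)@(5, 13): e=[18,2,4] → #
    (3,6)@(7, 13): e=[-18,22,20] → ·
    (2,7)@(5, 15): e=[42,-14,-4] → ·
    (3,7)@(7, 15): e=[6,6,12] → #
    (4,7)@(9, 15): e=[-30,26,28] → ·
    (3,8)@(7, 17): e=[30,-10,4] → ·
  covered (3 px):
    · · · · · · ·
    · · · · · · ·
    · · · · · · ·
    · · · · · · ·
    · # · · · · ·
    · · · · · · ·
    · · # · · · ·
    · · · # · · ·
    · · · · · · ·
    · · · · · · ·
    · · · · · · ·
    · · · · · · ·
T1:
  degenerate (2·area = 0) — covers nothing
T2:
  2·area = 60  (B↔C swapped to make it positive)
  edge (6, 0)→(4, 16): d=(-2,16) right/bottom  bias=-1
  edge (4, 16)→(2, 2): d=(-2,-14) top-left  bias=+0
  edge (2, 2)→(6, 0): d=(4,-2) top-left  bias=+0
    (2,0)@(5, 1): e=[14,44,2] → #
    (3,0)@(7, 1): e=[-18,72,6] → ·
    (1,1)@(3, 3): e=[42,12,6] → #
    (3,1)@(7, 3): e=[-22,68,14] → ·
    (1,2)@(3, 5): e=[38,8,14] → #
    (3,2)@(7, 5): e=[-26,64,22] → ·
    (1,3)@(3, 7): e=[34,4,22] → #
    (3,3)@(7, 7): e=[-30,60,30] → ·
    (1,4)@(3, 9): e=[30,0,30] → #  [on edge]
    (2,4)@(5, 9): e=[-2,28,34] → ·
    (1,5)@(3, 11): e=[26,-4,38] → ·
    (2,11)@(5, 23): e=[-30,0,90] → ·  [on edge]
  covered (8 px):
    · · # · · · ·
    · # # · · · ·
    · # # · · · ·
    · # # · · · ·
    · # · · · · ·
    · · · · · · ·
    · · · · · · ·
    · · · · · · ·
    · · · · · · ·
    · · · · · · ·
    · · · · · · ·
    · · · · · · ·

Final: [14,4,6]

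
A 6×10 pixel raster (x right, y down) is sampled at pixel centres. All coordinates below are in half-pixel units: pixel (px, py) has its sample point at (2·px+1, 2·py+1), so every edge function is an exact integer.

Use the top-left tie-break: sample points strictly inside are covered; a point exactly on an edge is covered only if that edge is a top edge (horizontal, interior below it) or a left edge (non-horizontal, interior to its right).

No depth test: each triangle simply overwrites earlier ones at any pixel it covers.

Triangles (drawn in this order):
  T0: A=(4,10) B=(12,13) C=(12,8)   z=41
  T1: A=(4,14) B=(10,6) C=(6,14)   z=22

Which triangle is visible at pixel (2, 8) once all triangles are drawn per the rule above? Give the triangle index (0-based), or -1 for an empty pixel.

T0:
  2·area = 40  (B↔C swapped to make it positive)
  edge (4, 10)→(12, 8): d=(8,-2) top-left  bias=+0
  edge (12, 8)→(12, 13): d=(0,5) right/bottom  bias=-1
  edge (12, 13)→(4, 10): d=(-8,-3) top-left  bias=+0
    (4,4)@(9, 9): e=[2,15,23] → #
    (5,4)@(11, 9): e=[6,5,29] → #
    (3,5)@(7, 11): e=[14,25,1] → #
    (3,6)@(7, 13): e=[30,25,-15] → ·
    (4,6)@(9, 13): e=[34,15,-9] → ·
    (5,6)@(11, 13): e=[38,5,-3] → ·
  covered (5 px):
    · · · · · ·
    · · · · · ·
    · · · · · ·
    · · · · · ·
    · · · · # #
    · · · # # #
    · · · · · ·
    · · · · · ·
    · · · · · ·
    · · · · · ·
T1:
  2·area = 16
  edge (4, 14)→(10, 6): d=(6,-8) top-left  bias=+0
  edge (10, 6)→(6, 14): d=(-4,8) right/bottom  bias=-1
  edge (6, 14)→(4, 14): d=(-2,0) right/bottom  bias=-1
    (3,5)@(7, 11): e=[6,4,6] → #
    (4,5)@(9, 11): e=[22,-12,6] → ·
    (2,6)@(5, 13): e=[2,12,2] → #
    (3,6)@(7, 13): e=[18,-4,2] → ·
    (2,7)@(5, 15): e=[14,4,-2] → ·
  covered (2 px):
    · · · · · ·
    · · · · · ·
    · · · · · ·
    · · · · · ·
    · · · · · ·
    · · · # · ·
    · · # · · ·
    · · · · · ·
    · · · · · ·
    · · · · · ·

Z-buffer (winner per pixel, '.' = empty):
  . . . . . .
  . . . . . .
  . . . . . .
  . . . . . .
  . . . . 0 0
  . . . 1 0 0
  . . 1 . . .
  . . . . . .
  . . . . . .
  . . . . . .

Answer: -1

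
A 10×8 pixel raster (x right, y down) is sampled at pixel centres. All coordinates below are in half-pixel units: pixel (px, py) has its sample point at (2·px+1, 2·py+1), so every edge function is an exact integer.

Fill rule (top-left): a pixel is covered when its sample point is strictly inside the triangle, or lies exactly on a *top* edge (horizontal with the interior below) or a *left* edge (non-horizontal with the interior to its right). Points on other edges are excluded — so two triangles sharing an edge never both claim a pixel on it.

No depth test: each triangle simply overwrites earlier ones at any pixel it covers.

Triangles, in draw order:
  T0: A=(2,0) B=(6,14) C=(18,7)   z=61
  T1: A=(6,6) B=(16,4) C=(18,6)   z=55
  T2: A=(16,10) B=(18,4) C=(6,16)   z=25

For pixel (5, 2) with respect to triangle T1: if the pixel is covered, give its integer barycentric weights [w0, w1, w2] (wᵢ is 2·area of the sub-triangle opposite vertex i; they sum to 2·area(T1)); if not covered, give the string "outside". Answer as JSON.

T0:
  2·area = 196  (B↔C swapped to make it positive)
  edge (2, 0)→(18, 7): d=(16,7) right/bottom  bias=-1
  edge (18, 7)→(6, 14): d=(-12,7) right/bottom  bias=-1
  edge (6, 14)→(2, 0): d=(-4,-14) top-left  bias=+0
    (1,0)@(3, 1): e=[9,177,10] → X
    (2,0)@(5, 1): e=[-5,163,38] → .
    (1,1)@(3, 3): e=[41,153,2] → X
    (2,1)@(5, 3): e=[27,139,30] → X
    (3,1)@(7, 3): e=[13,125,58] → X
    (4,1)@(9, 3): e=[-1,111,86] → .
    (1,2)@(3, 5): e=[73,129,-6] → .
    (2,2)@(5, 5): e=[59,115,22] → X
    (4,2)@(9, 5): e=[31,87,78] → X
    (5,2)@(11, 5): e=[17,73,106] → X
    (6,2)@(13, 5): e=[3,59,134] → X
    (7,2)@(15, 5): e=[-11,45,162] → .
  covered (25 px):
    . X . . . . . . . .
    . X X X . . . . . .
    . . X X X X X . . .
    . . X X X X X X X .
    . . X X X X X . . .
    . . . X X X . . . .
    . . . X . . . . . .
    . . . . . . . . . .
T1:
  2·area = 24
  edge (6, 6)→(16, 4): d=(10,-2) top-left  bias=+0
  edge (16, 4)→(18, 6): d=(2,2) right/bottom  bias=-1
  edge (18, 6)→(6, 6): d=(-12,0) right/bottom  bias=-1
    (6,0)@(13, 1): e=[-36,0,60] → .  [on edge]
    (7,1)@(15, 3): e=[-12,0,36] → .  [on edge]
    (5,2)@(11, 5): e=[0,12,12] → X  [on edge]
    (6,2)@(13, 5): e=[4,8,12] → X
    (7,2)@(15, 5): e=[8,4,12] → X
    (8,2)@(17, 5): e=[12,0,12] → .  [on edge]
    (0,3)@(1, 7): e=[0,36,-12] → .  [on edge]
    (5,3)@(11, 7): e=[20,16,-12] → .
    (6,3)@(13, 7): e=[24,12,-12] → .
    (7,3)@(15, 7): e=[28,8,-12] → .
    (9,3)@(19, 7): e=[36,0,-12] → .  [on edge]
  covered (3 px):
    . . . . . . . . . .
    . . . . . . . . . .
    . . . . . X X X . .
    . . . . . . . . . .
    . . . . . . . . . .
    . . . . . . . . . .
    . . . . . . . . . .
    . . . . . . . . . .
T2:
  2·area = 48  (B↔C swapped to make it positive)
  edge (16, 10)→(6, 16): d=(-10,6) right/bottom  bias=-1
  edge (6, 16)→(18, 4): d=(12,-12) top-left  bias=+0
  edge (18, 4)→(16, 10): d=(-2,6) right/bottom  bias=-1
    (9,0)@(19, 1): e=[72,-24,0] → .  [on edge]
    (9,1)@(19, 3): e=[52,0,-4] → .  [on edge]
    (8,2)@(17, 5): e=[44,0,4] → X  [on edge]
    (9,2)@(19, 5): e=[32,24,-8] → .
    (7,3)@(15, 7): e=[36,0,12] → X  [on edge]
    (8,3)@(17, 7): e=[24,24,0] → .  [on edge]
    (6,4)@(13, 9): e=[28,0,20] → X  [on edge]
    (8,4)@(17, 9): e=[4,48,-4] → .
    (5,5)@(11, 11): e=[20,0,28] → X  [on edge]
    (7,5)@(15, 11): e=[-4,48,4] → .
    (4,6)@(9, 13): e=[12,0,36] → X  [on edge]
    (5,6)@(11, 13): e=[0,24,24] → .  [on edge]
    (7,6)@(15, 13): e=[-24,72,0] → .  [on edge]
    (3,7)@(7, 15): e=[4,0,44] → X  [on edge]
  covered (8 px):
    . . . . . . . . . .
    . . . . . . . . . .
    . . . . . . . . X .
    . . . . . . . X . .
    . . . . . . X X . .
    . . . . . X X . . .
    . . . . X . . . . .
    . . . X . . . . . .

Result: [12,12,0]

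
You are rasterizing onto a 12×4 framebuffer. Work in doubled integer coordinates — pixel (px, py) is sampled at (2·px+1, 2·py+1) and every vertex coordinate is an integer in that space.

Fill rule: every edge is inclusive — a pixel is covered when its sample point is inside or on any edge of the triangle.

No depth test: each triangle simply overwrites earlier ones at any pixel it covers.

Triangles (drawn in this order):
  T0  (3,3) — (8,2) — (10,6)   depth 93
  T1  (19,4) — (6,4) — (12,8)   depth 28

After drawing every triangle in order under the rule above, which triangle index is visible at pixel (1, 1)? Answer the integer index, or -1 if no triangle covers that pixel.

T0:
  2·area = 22
  edge (3, 3)→(8, 2): d=(5,-1) inclusive
  edge (8, 2)→(10, 6): d=(2,4) inclusive
  edge (10, 6)→(3, 3): d=(-7,-3) inclusive
    (6,0)@(13, 1): e=[0,-22,44] → ·  [on edge]
    (1,1)@(3, 3): e=[0,22,0] → █  [on edge]
    (2,1)@(5, 3): e=[2,14,6] → █
    (3,1)@(7, 3): e=[4,6,12] → █
    (4,1)@(9, 3): e=[6,-2,18] → ·
    (1,2)@(3, 5): e=[10,26,-14] → ·
    (2,2)@(5, 5): e=[12,18,-8] → ·
    (3,2)@(7, 5): e=[14,10,-2] → ·
    (4,2)@(9, 5): e=[16,2,4] → █
    (5,2)@(11, 5): e=[18,-6,10] → ·
    (4,3)@(9, 7): e=[26,6,-10] → ·
  covered (4 px):
    · · · · · · · · · · · ·
    · █ █ █ · · · · · · · ·
    · · · · █ · · · · · · ·
    · · · · · · · · · · · ·
T1:
  2·area = 52  (B↔C swapped to make it positive)
  edge (19, 4)→(12, 8): d=(-7,4) inclusive
  edge (12, 8)→(6, 4): d=(-6,-4) inclusive
  edge (6, 4)→(19, 4): d=(13,0) inclusive
    (4,2)@(9, 5): e=[33,6,13] → █
    (5,2)@(11, 5): e=[25,14,13] → █
    (6,2)@(13, 5): e=[17,22,13] → █
    (7,2)@(15, 5): e=[9,30,13] → █
    (8,2)@(17, 5): e=[1,38,13] → █
    (9,2)@(19, 5): e=[-7,46,13] → ·
    (4,3)@(9, 7): e=[19,-6,39] → ·
    (5,3)@(11, 7): e=[11,2,39] → █
    (7,3)@(15, 7): e=[-5,18,39] → ·
    (8,3)@(17, 7): e=[-13,26,39] → ·
  covered (7 px):
    · · · · · · · · · · · ·
    · · · · · · · · · · · ·
    · · · · █ █ █ █ █ · · ·
    · · · · · █ █ · · · · ·

Z-buffer (winner per pixel, '.' = empty):
  . . . . . . . . . . . .
  . 0 0 0 . . . . . . . .
  . . . . 1 1 1 1 1 . . .
  . . . . . 1 1 . . . . .

Answer: 0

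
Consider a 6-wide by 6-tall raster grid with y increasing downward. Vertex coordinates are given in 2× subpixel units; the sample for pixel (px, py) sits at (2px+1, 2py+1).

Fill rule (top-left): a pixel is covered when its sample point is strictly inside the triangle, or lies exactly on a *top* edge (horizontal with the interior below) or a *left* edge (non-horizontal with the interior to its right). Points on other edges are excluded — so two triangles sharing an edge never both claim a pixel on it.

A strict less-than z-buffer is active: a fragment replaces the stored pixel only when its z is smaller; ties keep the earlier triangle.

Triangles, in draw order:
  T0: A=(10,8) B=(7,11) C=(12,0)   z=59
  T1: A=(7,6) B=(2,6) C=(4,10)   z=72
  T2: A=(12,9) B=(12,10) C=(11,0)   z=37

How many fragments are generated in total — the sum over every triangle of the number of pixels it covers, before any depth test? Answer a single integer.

T0:
  2·area = 18
  edge (10, 8)→(7, 11): d=(-3,3) right/bottom  bias=-1
  edge (7, 11)→(12, 0): d=(5,-11) top-left  bias=+0
  edge (12, 0)→(10, 8): d=(-2,8) right/bottom  bias=-1
    (5,1)@(11, 3): e=[12,4,2] → █
    (5,2)@(11, 5): e=[6,14,-2] → ·
    (4,3)@(9, 7): e=[6,2,10] → █
    (5,3)@(11, 7): e=[0,24,-6] → ·  [on edge]
    (4,4)@(9, 9): e=[0,12,6] → ·  [on edge]
    (3,5)@(7, 11): e=[0,0,18] → ·  [on edge]
  covered (2 px):
    · · · · · ·
    · · · · · █
    · · · · · ·
    · · · · █ ·
    · · · · · ·
    · · · · · ·
T1:
  2·area = 20  (B↔C swapped to make it positive)
  edge (7, 6)→(4, 10): d=(-3,4) right/bottom  bias=-1
  edge (4, 10)→(2, 6): d=(-2,-4) top-left  bias=+0
  edge (2, 6)→(7, 6): d=(5,0) top-left  bias=+0
    (1,3)@(3, 7): e=[13,2,5] → █
    (2,3)@(5, 7): e=[5,10,5] → █
    (3,3)@(7, 7): e=[-3,18,5] → ·
    (1,4)@(3, 9): e=[7,-2,15] → ·
    (2,4)@(5, 9): e=[-1,6,15] → ·
  covered (2 px):
    · · · · · ·
    · · · · · ·
    · · · · · ·
    · █ █ · · ·
    · · · · · ·
    · · · · · ·
T2:
  2·area = 1
  edge (12, 9)→(12, 10): d=(0,1) right/bottom  bias=-1
  edge (12, 10)→(11, 0): d=(-1,-10) top-left  bias=+0
  edge (11, 0)→(12, 9): d=(1,9) right/bottom  bias=-1
  covered (0 px):
    · · · · · ·
    · · · · · ·
    · · · · · ·
    · · · · · ·
    · · · · · ·
    · · · · · ·

Final: 4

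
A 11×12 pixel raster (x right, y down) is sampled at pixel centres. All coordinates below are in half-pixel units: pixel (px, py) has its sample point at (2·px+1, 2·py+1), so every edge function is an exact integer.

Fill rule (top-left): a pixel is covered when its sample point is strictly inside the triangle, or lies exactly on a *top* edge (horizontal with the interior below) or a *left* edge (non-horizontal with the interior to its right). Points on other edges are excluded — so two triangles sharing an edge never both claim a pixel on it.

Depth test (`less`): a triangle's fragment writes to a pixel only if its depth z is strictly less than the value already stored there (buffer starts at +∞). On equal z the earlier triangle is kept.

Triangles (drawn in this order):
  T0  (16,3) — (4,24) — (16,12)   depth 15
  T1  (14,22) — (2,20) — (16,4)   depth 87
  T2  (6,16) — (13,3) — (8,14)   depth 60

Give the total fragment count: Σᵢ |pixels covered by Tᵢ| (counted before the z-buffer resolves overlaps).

T0:
  2·area = 108  (B↔C swapped to make it positive)
  edge (16, 3)→(16, 12): d=(0,9) right/bottom  bias=-1
  edge (16, 12)→(4, 24): d=(-12,12) right/bottom  bias=-1
  edge (4, 24)→(16, 3): d=(12,-21) top-left  bias=+0
    (7,2)@(15, 5): e=[9,96,3] → X
    (8,2)@(17, 5): e=[-9,72,45] → .
    (7,3)@(15, 7): e=[9,72,27] → X
    (8,3)@(17, 7): e=[-9,48,69] → .
    (10,3)@(21, 7): e=[-45,0,153] → .  [on edge]
    (6,4)@(13, 9): e=[27,72,9] → X
    (8,4)@(17, 9): e=[-9,24,93] → .
    (9,4)@(19, 9): e=[-27,0,135] → .  [on edge]
    (6,5)@(13, 11): e=[27,48,33] → X
    (8,5)@(17, 11): e=[-9,0,117] → .  [on edge]
    (5,6)@(11, 13): e=[45,48,15] → X
    (7,6)@(15, 13): e=[9,0,99] → .  [on edge]
    (6,7)@(13, 15): e=[27,0,81] → .  [on edge]
    (5,8)@(11, 17): e=[45,0,63] → .  [on edge]
    (4,9)@(9, 19): e=[63,0,45] → .  [on edge]
    (3,10)@(7, 21): e=[81,0,27] → .  [on edge]
    (2,11)@(5, 23): e=[99,0,9] → .  [on edge]
  covered (11 px):
    . . . . . . . . . . .
    . . . . . . . . . . .
    . . . . . . . X . . .
    . . . . . . . X . . .
    . . . . . . X X . . .
    . . . . . . X X . . .
    . . . . . X X . . . .
    . . . . . X . . . . .
    . . . . X . . . . . .
    . . . X . . . . . . .
    . . . . . . . . . . .
    . . . . . . . . . . .
T1:
  2·area = 220
  edge (14, 22)→(2, 20): d=(-12,-2) top-left  bias=+0
  edge (2, 20)→(16, 4): d=(14,-16) top-left  bias=+0
  edge (16, 4)→(14, 22): d=(-2,18) right/bottom  bias=-1
    (7,3)@(15, 7): e=[182,26,12] → X
    (8,3)@(17, 7): e=[186,58,-24] → .
    (6,4)@(13, 9): e=[154,22,44] → X
    (8,4)@(17, 9): e=[162,86,-28] → .
    (5,5)@(11, 11): e=[126,18,76] → X
    (8,5)@(17, 11): e=[138,114,-32] → .
    (4,6)@(9, 13): e=[98,14,108] → X
    (7,6)@(15, 13): e=[110,110,0] → .  [on edge]
    (3,7)@(7, 15): e=[70,10,140] → X
    (7,7)@(15, 15): e=[86,138,-4] → .
    (2,8)@(5, 17): e=[42,6,172] → X
    (7,8)@(15, 17): e=[62,166,-8] → .
  covered (27 px):
    . . . . . . . . . . .
    . . . . . . . . . . .
    . . . . . . . . . . .
    . . . . . . . X . . .
    . . . . . . X X . . .
    . . . . . X X X . . .
    . . . . X X X . . . .
    . . . X X X X . . . .
    . . X X X X X . . . .
    . X X X X X X . . . .
    . . . . X X X . . . .
    . . . . . . . . . . .
T2:
  2·area = 12
  edge (6, 16)→(13, 3): d=(7,-13) top-left  bias=+0
  edge (13, 3)→(8, 14): d=(-5,11) right/bottom  bias=-1
  edge (8, 14)→(6, 16): d=(-2,2) right/bottom  bias=-1
    (10,0)@(21, 1): e=[90,-78,0] → .  [on edge]
    (6,1)@(13, 3): e=[0,0,12] → .  [on edge]
    (9,1)@(19, 3): e=[78,-66,0] → .  [on edge]
    (8,2)@(17, 5): e=[66,-54,0] → .  [on edge]
    (5,3)@(11, 7): e=[2,2,8] → X
    (6,3)@(13, 7): e=[28,-20,4] → .
    (7,3)@(15, 7): e=[54,-42,0] → .  [on edge]
    (5,4)@(11, 9): e=[16,-8,4] → .
    (6,4)@(13, 9): e=[42,-30,0] → .  [on edge]
    (4,5)@(9, 11): e=[4,4,4] → X
    (5,5)@(11, 11): e=[30,-18,0] → .  [on edge]
    (4,6)@(9, 13): e=[18,-6,0] → .  [on edge]
    (3,7)@(7, 15): e=[6,6,0] → .  [on edge]
    (2,8)@(5, 17): e=[-6,18,0] → .  [on edge]
    (1,9)@(3, 19): e=[-18,30,0] → .  [on edge]
    (0,10)@(1, 21): e=[-30,42,0] → .  [on edge]
  covered (2 px):
    . . . . . . . . . . .
    . . . . . . . . . . .
    . . . . . . . . . . .
    . . . . . X . . . . .
    . . . . . . . . . . .
    . . . . X . . . . . .
    . . . . . . . . . . .
    . . . . . . . . . . .
    . . . . . . . . . . .
    . . . . . . . . . . .
    . . . . . . . . . . .
    . . . . . . . . . . .

Answer: 40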